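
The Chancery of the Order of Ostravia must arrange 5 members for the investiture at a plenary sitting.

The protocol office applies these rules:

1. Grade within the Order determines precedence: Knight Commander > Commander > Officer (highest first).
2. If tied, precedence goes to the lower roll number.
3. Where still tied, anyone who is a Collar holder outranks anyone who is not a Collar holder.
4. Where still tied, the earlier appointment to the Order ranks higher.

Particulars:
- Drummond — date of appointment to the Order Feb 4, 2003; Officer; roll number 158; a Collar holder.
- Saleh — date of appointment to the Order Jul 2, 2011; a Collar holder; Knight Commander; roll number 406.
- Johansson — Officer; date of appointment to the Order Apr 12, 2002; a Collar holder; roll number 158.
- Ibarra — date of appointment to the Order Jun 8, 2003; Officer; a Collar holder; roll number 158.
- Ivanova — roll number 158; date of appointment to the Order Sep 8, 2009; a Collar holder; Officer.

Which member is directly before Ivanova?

By grade within the Order: Saleh (Knight Commander); then Johansson, Drummond, Ibarra and Ivanova (Officer).
Johansson, Drummond, Ibarra and Ivanova all have roll number 158, so the next rule applies.
Johansson, Drummond, Ibarra and Ivanova are each a Collar holder, so the next rule applies.
Among Johansson, Drummond, Ibarra and Ivanova, by date of appointment to the Order (earlier first): Johansson (Apr 12, 2002) before Drummond (Feb 4, 2003) before Ibarra (Jun 8, 2003) before Ivanova (Sep 8, 2009).
Order: Saleh, Johansson, Drummond, Ibarra, Ivanova.

Ibarra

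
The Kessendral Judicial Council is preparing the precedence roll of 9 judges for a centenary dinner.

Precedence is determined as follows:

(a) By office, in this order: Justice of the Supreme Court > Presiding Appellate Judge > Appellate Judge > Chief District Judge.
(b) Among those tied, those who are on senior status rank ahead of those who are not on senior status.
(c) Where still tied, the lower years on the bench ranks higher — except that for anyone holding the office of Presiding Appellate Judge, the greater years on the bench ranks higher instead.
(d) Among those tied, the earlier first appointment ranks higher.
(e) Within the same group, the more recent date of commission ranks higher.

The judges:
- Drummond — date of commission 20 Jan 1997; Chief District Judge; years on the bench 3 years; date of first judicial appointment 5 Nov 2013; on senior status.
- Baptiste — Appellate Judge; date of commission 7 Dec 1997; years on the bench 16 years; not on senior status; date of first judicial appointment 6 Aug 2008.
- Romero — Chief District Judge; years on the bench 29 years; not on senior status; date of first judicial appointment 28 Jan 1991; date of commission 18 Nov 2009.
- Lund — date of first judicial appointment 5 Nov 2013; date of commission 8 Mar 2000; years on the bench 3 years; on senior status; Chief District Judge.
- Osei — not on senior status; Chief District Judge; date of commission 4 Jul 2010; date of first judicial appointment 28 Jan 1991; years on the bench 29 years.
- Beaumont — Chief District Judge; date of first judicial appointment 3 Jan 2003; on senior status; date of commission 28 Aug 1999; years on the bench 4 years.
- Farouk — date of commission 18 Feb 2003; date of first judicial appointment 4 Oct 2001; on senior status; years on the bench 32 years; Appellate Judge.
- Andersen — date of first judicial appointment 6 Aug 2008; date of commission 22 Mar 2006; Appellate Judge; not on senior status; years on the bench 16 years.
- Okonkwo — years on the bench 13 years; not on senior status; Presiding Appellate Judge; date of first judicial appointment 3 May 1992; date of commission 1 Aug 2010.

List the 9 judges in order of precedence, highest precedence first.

Okonkwo, Farouk, Andersen, Baptiste, Lund, Drummond, Beaumont, Osei, Romero

By office: Okonkwo (Presiding Appellate Judge); then Farouk, Andersen and Baptiste (Appellate Judge); then Lund, Drummond, Beaumont, Osei and Romero (Chief District Judge).
Among Farouk, Andersen and Baptiste, on senior status before not on senior status: Farouk (on senior status) before Andersen and Baptiste (not on senior status).
Andersen and Baptiste both have years on the bench 16 years, so the next rule applies.
Andersen and Baptiste both have date of first judicial appointment 6 Aug 2008, so the next rule applies.
Among Andersen and Baptiste, by date of commission (later first): Andersen (22 Mar 2006) before Baptiste (7 Dec 1997).
Among Lund, Drummond, Beaumont, Osei and Romero, on senior status before not on senior status: Lund, Drummond and Beaumont (on senior status) before Osei and Romero (not on senior status).
Among Lund, Drummond and Beaumont, by years on the bench (lower first): Lund and Drummond (3 years) before Beaumont (4 years).
Lund and Drummond both have date of first judicial appointment 5 Nov 2013, so the next rule applies.
Among Lund and Drummond, by date of commission (later first): Lund (8 Mar 2000) before Drummond (20 Jan 1997).
Osei and Romero both have years on the bench 29 years, so the next rule applies.
Osei and Romero both have date of first judicial appointment 28 Jan 1991, so the next rule applies.
Among Osei and Romero, by date of commission (later first): Osei (4 Jul 2010) before Romero (18 Nov 2009).
Full order: Okonkwo, Farouk, Andersen, Baptiste, Lund, Drummond, Beaumont, Osei, Romero.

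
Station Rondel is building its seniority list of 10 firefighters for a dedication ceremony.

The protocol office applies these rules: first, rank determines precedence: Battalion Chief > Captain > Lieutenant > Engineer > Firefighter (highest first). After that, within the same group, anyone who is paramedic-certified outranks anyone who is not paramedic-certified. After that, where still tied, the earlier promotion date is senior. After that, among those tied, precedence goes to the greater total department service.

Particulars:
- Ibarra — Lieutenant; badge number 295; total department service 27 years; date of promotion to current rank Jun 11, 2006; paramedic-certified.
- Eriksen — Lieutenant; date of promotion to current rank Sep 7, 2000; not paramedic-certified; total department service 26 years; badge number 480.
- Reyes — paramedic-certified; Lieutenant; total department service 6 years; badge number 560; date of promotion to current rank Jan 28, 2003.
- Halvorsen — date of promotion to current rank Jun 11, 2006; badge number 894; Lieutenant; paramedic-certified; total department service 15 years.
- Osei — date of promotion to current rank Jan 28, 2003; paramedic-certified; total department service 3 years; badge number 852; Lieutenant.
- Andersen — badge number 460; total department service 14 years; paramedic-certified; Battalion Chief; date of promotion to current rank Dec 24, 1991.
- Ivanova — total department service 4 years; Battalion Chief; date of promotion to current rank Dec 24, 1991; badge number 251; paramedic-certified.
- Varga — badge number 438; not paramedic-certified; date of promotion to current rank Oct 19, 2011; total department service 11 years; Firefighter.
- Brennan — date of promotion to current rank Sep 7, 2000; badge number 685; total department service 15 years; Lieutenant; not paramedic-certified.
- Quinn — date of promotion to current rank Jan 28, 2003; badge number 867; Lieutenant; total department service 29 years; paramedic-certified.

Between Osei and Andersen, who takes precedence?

Andersen

By rank: Andersen and Ivanova (Battalion Chief); then Quinn, Reyes, Osei, Ibarra, Halvorsen, Eriksen and Brennan (Lieutenant); then Varga (Firefighter).
Andersen and Ivanova are each paramedic-certified, so the next rule applies.
Andersen and Ivanova both have date of promotion to current rank Dec 24, 1991, so the next rule applies.
Among Andersen and Ivanova, by total department service (higher first): Andersen (14 years) before Ivanova (4 years).
Among Quinn, Reyes, Osei, Ibarra, Halvorsen, Eriksen and Brennan, paramedic-certified before not paramedic-certified: Quinn, Reyes, Osei, Ibarra and Halvorsen (paramedic-certified) before Eriksen and Brennan (not paramedic-certified).
Among Quinn, Reyes, Osei, Ibarra and Halvorsen, by date of promotion to current rank (earlier first): Quinn, Reyes and Osei (Jan 28, 2003) before Ibarra and Halvorsen (Jun 11, 2006).
Among Quinn, Reyes and Osei, by total department service (higher first): Quinn (29 years) before Reyes (6 years) before Osei (3 years).
Among Ibarra and Halvorsen, by total department service (higher first): Ibarra (27 years) before Halvorsen (15 years).
Eriksen and Brennan both have date of promotion to current rank Sep 7, 2000, so the next rule applies.
Among Eriksen and Brennan, by total department service (higher first): Eriksen (26 years) before Brennan (15 years).
So Andersen takes precedence.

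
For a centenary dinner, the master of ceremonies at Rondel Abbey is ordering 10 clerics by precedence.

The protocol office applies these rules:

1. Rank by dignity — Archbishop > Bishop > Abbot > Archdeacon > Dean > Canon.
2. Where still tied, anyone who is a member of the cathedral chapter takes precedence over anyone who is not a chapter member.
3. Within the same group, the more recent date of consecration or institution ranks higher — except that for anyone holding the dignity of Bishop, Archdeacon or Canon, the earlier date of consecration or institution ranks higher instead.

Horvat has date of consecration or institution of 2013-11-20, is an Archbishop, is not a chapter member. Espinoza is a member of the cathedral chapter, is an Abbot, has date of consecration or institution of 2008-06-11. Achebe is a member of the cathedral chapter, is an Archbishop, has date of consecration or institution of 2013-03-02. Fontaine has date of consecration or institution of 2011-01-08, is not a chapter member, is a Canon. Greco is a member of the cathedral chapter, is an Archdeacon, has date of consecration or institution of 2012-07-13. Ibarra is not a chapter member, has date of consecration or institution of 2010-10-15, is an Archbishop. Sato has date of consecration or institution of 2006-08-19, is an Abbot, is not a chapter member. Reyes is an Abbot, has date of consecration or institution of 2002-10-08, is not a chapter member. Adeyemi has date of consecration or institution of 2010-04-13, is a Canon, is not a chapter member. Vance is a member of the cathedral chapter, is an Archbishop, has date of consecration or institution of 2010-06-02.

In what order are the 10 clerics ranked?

By dignity: Achebe, Vance, Horvat and Ibarra (Archbishop); then Espinoza, Sato and Reyes (Abbot); then Greco (Archdeacon); then Adeyemi and Fontaine (Canon).
Among Achebe, Vance, Horvat and Ibarra, a member of the cathedral chapter before not a chapter member: Achebe and Vance (a member of the cathedral chapter) before Horvat and Ibarra (not a chapter member).
Among Achebe and Vance, by date of consecration or institution (later first): Achebe (2013-03-02) before Vance (2010-06-02).
Among Horvat and Ibarra, by date of consecration or institution (later first): Horvat (2013-11-20) before Ibarra (2010-10-15).
Among Espinoza, Sato and Reyes, a member of the cathedral chapter before not a chapter member: Espinoza (a member of the cathedral chapter) before Sato and Reyes (not a chapter member).
Among Sato and Reyes, by date of consecration or institution (later first): Sato (2006-08-19) before Reyes (2002-10-08).
Adeyemi and Fontaine are each not a chapter member, so the next rule applies.
Among Adeyemi and Fontaine, by date of consecration or institution (earlier first) (reversed rule for this group): Adeyemi (2010-04-13) before Fontaine (2011-01-08).
Full order: Achebe, Vance, Horvat, Ibarra, Espinoza, Sato, Reyes, Greco, Adeyemi, Fontaine.

Achebe, Vance, Horvat, Ibarra, Espinoza, Sato, Reyes, Greco, Adeyemi, Fontaine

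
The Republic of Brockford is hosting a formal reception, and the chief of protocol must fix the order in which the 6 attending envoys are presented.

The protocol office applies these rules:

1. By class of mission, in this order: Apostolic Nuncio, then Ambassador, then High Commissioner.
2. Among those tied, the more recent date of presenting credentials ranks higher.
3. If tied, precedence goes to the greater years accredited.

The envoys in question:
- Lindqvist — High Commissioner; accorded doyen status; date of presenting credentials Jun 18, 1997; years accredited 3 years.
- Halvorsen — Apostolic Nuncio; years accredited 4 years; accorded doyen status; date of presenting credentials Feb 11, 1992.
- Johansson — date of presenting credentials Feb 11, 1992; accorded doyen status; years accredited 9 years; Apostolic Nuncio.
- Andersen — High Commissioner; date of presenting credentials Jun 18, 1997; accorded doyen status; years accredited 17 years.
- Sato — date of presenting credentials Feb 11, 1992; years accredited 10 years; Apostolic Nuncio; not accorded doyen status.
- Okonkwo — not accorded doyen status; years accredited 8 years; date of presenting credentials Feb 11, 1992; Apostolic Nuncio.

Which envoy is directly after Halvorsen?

Andersen

By class of mission: Sato, Johansson, Okonkwo and Halvorsen (Apostolic Nuncio); then Andersen and Lindqvist (High Commissioner).
Sato, Johansson, Okonkwo and Halvorsen all have date of presenting credentials Feb 11, 1992, so the next rule applies.
Among Sato, Johansson, Okonkwo and Halvorsen, by years accredited (higher first): Sato (10 years) before Johansson (9 years) before Okonkwo (8 years) before Halvorsen (4 years).
Andersen and Lindqvist both have date of presenting credentials Jun 18, 1997, so the next rule applies.
Among Andersen and Lindqvist, by years accredited (higher first): Andersen (17 years) before Lindqvist (3 years).
Order: Sato, Johansson, Okonkwo, Halvorsen, Andersen, Lindqvist.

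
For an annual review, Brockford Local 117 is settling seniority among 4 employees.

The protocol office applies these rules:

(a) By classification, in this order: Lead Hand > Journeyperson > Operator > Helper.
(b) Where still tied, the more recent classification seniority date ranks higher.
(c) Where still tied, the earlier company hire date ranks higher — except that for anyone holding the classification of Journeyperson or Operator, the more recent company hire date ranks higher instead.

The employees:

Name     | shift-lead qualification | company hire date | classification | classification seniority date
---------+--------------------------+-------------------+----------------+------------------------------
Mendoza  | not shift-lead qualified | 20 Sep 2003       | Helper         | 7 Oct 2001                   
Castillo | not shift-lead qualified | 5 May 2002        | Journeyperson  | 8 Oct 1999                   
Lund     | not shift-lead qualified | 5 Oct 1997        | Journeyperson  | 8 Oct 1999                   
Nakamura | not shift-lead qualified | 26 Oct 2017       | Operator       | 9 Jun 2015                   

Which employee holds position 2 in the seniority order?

Lund

By classification: Castillo and Lund (Journeyperson); then Nakamura (Operator); then Mendoza (Helper).
Castillo and Lund both have classification seniority date 8 Oct 1999, so the next rule applies.
Among Castillo and Lund, by company hire date (later first) (reversed rule for this group): Castillo (5 May 2002) before Lund (5 Oct 1997).
Order: Castillo, Lund, Nakamura, Mendoza.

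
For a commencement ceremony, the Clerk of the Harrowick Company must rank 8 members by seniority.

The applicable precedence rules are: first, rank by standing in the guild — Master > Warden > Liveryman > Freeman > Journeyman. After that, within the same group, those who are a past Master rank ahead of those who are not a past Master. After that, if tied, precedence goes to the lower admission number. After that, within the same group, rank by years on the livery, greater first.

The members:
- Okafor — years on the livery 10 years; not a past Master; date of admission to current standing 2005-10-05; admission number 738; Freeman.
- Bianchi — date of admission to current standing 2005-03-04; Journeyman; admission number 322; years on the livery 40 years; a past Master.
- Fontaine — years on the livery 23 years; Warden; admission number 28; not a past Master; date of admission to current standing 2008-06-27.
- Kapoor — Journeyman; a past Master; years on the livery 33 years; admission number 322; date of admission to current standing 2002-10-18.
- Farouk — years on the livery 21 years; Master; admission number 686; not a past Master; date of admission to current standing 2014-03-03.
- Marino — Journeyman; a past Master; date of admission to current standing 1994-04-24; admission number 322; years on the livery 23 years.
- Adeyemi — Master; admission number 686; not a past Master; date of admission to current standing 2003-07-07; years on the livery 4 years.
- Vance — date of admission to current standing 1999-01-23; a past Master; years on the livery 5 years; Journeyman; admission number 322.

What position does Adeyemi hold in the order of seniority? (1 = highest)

By standing in the guild: Farouk and Adeyemi (Master); then Fontaine (Warden); then Okafor (Freeman); then Bianchi, Kapoor, Marino and Vance (Journeyman).
Farouk and Adeyemi are each not a past Master, so the next rule applies.
Farouk and Adeyemi both have admission number 686, so the next rule applies.
Among Farouk and Adeyemi, by years on the livery (higher first): Farouk (21 years) before Adeyemi (4 years).
Bianchi, Kapoor, Marino and Vance are each a past Master, so the next rule applies.
Bianchi, Kapoor, Marino and Vance all have admission number 322, so the next rule applies.
Among Bianchi, Kapoor, Marino and Vance, by years on the livery (higher first): Bianchi (40 years) before Kapoor (33 years) before Marino (23 years) before Vance (5 years).
Order: Farouk, Adeyemi, Fontaine, Okafor, Bianchi, Kapoor, Marino, Vance. So position 2.

2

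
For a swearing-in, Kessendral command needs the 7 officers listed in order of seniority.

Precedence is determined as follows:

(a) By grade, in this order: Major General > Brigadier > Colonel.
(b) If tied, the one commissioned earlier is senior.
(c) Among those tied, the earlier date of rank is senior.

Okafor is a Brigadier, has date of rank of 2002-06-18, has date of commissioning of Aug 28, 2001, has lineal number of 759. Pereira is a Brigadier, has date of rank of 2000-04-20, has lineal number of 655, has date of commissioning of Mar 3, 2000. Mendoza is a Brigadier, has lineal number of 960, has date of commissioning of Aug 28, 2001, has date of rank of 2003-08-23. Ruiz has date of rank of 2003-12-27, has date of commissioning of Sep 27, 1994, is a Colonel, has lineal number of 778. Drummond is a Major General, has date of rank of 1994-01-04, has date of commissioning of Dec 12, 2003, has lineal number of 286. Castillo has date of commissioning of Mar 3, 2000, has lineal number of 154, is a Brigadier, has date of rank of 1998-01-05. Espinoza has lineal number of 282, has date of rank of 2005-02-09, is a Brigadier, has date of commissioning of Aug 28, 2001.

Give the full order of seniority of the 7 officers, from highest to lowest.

Drummond, Castillo, Pereira, Okafor, Mendoza, Espinoza, Ruiz

By grade: Drummond (Major General); then Castillo, Pereira, Okafor, Mendoza and Espinoza (Brigadier); then Ruiz (Colonel).
Among Castillo, Pereira, Okafor, Mendoza and Espinoza, by date of commissioning (earlier first): Castillo and Pereira (Mar 3, 2000) before Okafor, Mendoza and Espinoza (Aug 28, 2001).
Among Castillo and Pereira, by date of rank (earlier first): Castillo (1998-01-05) before Pereira (2000-04-20).
Among Okafor, Mendoza and Espinoza, by date of rank (earlier first): Okafor (2002-06-18) before Mendoza (2003-08-23) before Espinoza (2005-02-09).
Full order: Drummond, Castillo, Pereira, Okafor, Mendoza, Espinoza, Ruiz.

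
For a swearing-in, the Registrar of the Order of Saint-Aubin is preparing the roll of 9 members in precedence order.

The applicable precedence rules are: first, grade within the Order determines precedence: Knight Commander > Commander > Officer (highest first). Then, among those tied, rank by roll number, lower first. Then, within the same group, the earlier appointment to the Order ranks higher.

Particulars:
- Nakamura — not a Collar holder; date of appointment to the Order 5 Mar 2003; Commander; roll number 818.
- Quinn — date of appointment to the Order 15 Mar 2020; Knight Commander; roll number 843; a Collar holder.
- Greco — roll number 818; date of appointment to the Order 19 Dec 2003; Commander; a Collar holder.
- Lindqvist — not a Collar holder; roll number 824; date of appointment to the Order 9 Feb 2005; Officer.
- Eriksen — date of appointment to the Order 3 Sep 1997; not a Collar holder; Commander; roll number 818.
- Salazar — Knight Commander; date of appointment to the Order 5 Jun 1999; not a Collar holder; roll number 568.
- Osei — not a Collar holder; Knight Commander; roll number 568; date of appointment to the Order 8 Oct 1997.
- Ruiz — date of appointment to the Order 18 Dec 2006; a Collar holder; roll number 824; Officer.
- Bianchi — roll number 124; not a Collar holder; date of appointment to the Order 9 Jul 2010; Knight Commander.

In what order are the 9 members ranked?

By grade within the Order: Bianchi, Osei, Salazar and Quinn (Knight Commander); then Eriksen, Nakamura and Greco (Commander); then Lindqvist and Ruiz (Officer).
Among Bianchi, Osei, Salazar and Quinn, by roll number (lower first): Bianchi (124) before Osei and Salazar (568) before Quinn (843).
Among Osei and Salazar, by date of appointment to the Order (earlier first): Osei (8 Oct 1997) before Salazar (5 Jun 1999).
Eriksen, Nakamura and Greco all have roll number 818, so the next rule applies.
Among Eriksen, Nakamura and Greco, by date of appointment to the Order (earlier first): Eriksen (3 Sep 1997) before Nakamura (5 Mar 2003) before Greco (19 Dec 2003).
Lindqvist and Ruiz both have roll number 824, so the next rule applies.
Among Lindqvist and Ruiz, by date of appointment to the Order (earlier first): Lindqvist (9 Feb 2005) before Ruiz (18 Dec 2006).
Full order: Bianchi, Osei, Salazar, Quinn, Eriksen, Nakamura, Greco, Lindqvist, Ruiz.

Bianchi, Osei, Salazar, Quinn, Eriksen, Nakamura, Greco, Lindqvist, Ruiz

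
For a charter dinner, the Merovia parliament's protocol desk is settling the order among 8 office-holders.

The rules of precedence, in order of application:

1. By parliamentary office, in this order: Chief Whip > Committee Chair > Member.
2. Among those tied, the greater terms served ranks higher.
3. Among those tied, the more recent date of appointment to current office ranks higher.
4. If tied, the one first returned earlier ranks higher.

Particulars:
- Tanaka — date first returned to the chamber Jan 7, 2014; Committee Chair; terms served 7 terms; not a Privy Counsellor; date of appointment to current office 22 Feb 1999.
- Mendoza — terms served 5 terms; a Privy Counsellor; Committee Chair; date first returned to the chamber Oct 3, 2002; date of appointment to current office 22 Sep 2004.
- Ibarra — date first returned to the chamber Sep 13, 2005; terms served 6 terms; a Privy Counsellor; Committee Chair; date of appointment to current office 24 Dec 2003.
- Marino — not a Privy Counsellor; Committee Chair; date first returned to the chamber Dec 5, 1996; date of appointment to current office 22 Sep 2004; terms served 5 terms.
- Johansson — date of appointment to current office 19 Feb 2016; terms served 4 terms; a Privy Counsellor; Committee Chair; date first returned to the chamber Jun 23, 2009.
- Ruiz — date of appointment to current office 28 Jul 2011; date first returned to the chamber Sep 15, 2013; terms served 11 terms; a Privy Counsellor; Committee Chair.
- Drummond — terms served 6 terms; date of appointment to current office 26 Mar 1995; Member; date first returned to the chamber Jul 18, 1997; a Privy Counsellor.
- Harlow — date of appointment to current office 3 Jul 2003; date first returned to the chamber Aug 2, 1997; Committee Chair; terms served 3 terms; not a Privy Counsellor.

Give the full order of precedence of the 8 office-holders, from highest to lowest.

Ruiz, Tanaka, Ibarra, Marino, Mendoza, Johansson, Harlow, Drummond

By parliamentary office: Ruiz, Tanaka, Ibarra, Marino, Mendoza, Johansson and Harlow (Committee Chair); then Drummond (Member).
Among Ruiz, Tanaka, Ibarra, Marino, Mendoza, Johansson and Harlow, by terms served (higher first): Ruiz (11 terms) before Tanaka (7 terms) before Ibarra (6 terms) before Marino and Mendoza (5 terms) before Johansson (4 terms) before Harlow (3 terms).
Marino and Mendoza both have date of appointment to current office 22 Sep 2004, so the next rule applies.
Among Marino and Mendoza, by date first returned to the chamber (earlier first): Marino (Dec 5, 1996) before Mendoza (Oct 3, 2002).
Full order: Ruiz, Tanaka, Ibarra, Marino, Mendoza, Johansson, Harlow, Drummond.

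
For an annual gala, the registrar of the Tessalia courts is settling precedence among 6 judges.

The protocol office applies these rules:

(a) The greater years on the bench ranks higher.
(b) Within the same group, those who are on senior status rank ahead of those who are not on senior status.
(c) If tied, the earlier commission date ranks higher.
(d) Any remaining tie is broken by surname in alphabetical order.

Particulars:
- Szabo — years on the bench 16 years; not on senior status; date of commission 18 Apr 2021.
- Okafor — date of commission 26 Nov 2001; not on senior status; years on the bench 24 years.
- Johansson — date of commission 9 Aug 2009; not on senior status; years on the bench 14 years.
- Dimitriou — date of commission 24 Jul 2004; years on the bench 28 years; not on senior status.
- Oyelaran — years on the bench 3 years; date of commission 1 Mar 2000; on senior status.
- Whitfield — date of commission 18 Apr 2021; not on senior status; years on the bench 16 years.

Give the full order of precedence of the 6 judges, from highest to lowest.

By years on the bench (higher first): Dimitriou (28 years); then Okafor (24 years); then Szabo and Whitfield (both 16 years); then Johansson (14 years); then Oyelaran (3 years).
Szabo and Whitfield are each not on senior status, so the next rule applies.
Szabo and Whitfield both have date of commission 18 Apr 2021, so the next rule applies.
Among Szabo and Whitfield, alphabetically by surname: Szabo before Whitfield.
Full order: Dimitriou, Okafor, Szabo, Whitfield, Johansson, Oyelaran.

Dimitriou, Okafor, Szabo, Whitfield, Johansson, Oyelaran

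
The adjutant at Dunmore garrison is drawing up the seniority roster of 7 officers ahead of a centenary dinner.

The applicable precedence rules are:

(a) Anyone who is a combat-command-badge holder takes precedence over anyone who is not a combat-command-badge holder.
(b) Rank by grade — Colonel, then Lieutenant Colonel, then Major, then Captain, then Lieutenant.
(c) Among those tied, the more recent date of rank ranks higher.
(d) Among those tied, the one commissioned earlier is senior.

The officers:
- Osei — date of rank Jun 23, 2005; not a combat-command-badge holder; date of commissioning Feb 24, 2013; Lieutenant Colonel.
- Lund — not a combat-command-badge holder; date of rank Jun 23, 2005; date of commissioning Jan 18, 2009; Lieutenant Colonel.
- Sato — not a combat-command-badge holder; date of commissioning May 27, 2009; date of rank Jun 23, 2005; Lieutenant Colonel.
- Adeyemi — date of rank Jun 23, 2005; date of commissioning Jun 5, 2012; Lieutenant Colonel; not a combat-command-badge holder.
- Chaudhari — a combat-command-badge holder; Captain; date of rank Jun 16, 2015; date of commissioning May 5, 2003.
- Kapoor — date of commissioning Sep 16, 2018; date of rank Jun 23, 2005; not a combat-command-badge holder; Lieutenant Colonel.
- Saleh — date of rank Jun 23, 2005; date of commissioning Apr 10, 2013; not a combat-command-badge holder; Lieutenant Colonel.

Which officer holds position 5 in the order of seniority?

By the first rule: Chaudhari (a combat-command-badge holder); then Lund, Sato, Adeyemi, Osei, Saleh and Kapoor (each not a combat-command-badge holder).
Lund, Sato, Adeyemi, Osei, Saleh and Kapoor are each Lieutenant Colonel, so the next rule applies.
Lund, Sato, Adeyemi, Osei, Saleh and Kapoor all have date of rank Jun 23, 2005, so the next rule applies.
Among Lund, Sato, Adeyemi, Osei, Saleh and Kapoor, by date of commissioning (earlier first): Lund (Jan 18, 2009) before Sato (May 27, 2009) before Adeyemi (Jun 5, 2012) before Osei (Feb 24, 2013) before Saleh (Apr 10, 2013) before Kapoor (Sep 16, 2018).
Order: Chaudhari, Lund, Sato, Adeyemi, Osei, Saleh, Kapoor.

Osei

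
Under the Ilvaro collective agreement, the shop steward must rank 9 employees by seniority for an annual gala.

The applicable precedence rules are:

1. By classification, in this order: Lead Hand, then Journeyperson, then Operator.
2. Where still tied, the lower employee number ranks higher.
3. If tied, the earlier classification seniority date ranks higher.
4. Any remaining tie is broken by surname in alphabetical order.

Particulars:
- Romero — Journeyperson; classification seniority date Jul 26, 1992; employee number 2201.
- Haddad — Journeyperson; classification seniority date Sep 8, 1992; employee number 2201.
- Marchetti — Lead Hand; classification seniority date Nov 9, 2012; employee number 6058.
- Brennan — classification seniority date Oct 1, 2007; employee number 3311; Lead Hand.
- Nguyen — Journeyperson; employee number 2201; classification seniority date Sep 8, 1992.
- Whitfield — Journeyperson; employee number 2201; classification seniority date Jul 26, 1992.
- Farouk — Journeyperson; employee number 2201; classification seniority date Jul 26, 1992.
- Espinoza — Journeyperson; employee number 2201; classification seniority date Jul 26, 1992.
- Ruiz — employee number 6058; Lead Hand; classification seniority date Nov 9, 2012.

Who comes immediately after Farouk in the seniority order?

Romero

By classification: Brennan, Marchetti and Ruiz (Lead Hand); then Espinoza, Farouk, Romero, Whitfield, Haddad and Nguyen (Journeyperson).
Among Brennan, Marchetti and Ruiz, by employee number (lower first): Brennan (3311) before Marchetti and Ruiz (6058).
Marchetti and Ruiz both have classification seniority date Nov 9, 2012, so the next rule applies.
Among Marchetti and Ruiz, alphabetically by surname: Marchetti before Ruiz.
Espinoza, Farouk, Romero, Whitfield, Haddad and Nguyen all have employee number 2201, so the next rule applies.
Among Espinoza, Farouk, Romero, Whitfield, Haddad and Nguyen, by classification seniority date (earlier first): Espinoza, Farouk, Romero and Whitfield (Jul 26, 1992) before Haddad and Nguyen (Sep 8, 1992).
Among Espinoza, Farouk, Romero and Whitfield, alphabetically by surname: Espinoza before Farouk before Romero before Whitfield.
Among Haddad and Nguyen, alphabetically by surname: Haddad before Nguyen.
Order: Brennan, Marchetti, Ruiz, Espinoza, Farouk, Romero, Whitfield, Haddad, Nguyen.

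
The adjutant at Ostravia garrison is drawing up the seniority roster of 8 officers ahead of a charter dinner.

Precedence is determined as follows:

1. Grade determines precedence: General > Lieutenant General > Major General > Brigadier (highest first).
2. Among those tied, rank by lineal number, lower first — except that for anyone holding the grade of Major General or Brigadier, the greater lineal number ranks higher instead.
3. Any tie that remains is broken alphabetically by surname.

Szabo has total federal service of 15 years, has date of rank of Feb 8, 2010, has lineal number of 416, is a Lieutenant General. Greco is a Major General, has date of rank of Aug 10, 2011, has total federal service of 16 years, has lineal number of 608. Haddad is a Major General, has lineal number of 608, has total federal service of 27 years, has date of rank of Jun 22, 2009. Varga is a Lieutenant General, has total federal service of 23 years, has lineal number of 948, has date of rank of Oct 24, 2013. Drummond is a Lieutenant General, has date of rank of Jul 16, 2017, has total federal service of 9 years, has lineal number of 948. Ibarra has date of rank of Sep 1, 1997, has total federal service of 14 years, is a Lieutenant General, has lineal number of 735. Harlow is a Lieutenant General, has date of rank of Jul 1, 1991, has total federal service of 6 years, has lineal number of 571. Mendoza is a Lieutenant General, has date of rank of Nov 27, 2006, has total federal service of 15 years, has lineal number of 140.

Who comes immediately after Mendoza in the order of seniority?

Szabo

By grade: Mendoza, Szabo, Harlow, Ibarra, Drummond and Varga (Lieutenant General); then Greco and Haddad (Major General).
Among Mendoza, Szabo, Harlow, Ibarra, Drummond and Varga, by lineal number (lower first): Mendoza (140) before Szabo (416) before Harlow (571) before Ibarra (735) before Drummond and Varga (948).
Among Drummond and Varga, alphabetically by surname: Drummond before Varga.
Greco and Haddad both have lineal number 608, so the next rule applies.
Among Greco and Haddad, alphabetically by surname: Greco before Haddad.
Order: Mendoza, Szabo, Harlow, Ibarra, Drummond, Varga, Greco, Haddad.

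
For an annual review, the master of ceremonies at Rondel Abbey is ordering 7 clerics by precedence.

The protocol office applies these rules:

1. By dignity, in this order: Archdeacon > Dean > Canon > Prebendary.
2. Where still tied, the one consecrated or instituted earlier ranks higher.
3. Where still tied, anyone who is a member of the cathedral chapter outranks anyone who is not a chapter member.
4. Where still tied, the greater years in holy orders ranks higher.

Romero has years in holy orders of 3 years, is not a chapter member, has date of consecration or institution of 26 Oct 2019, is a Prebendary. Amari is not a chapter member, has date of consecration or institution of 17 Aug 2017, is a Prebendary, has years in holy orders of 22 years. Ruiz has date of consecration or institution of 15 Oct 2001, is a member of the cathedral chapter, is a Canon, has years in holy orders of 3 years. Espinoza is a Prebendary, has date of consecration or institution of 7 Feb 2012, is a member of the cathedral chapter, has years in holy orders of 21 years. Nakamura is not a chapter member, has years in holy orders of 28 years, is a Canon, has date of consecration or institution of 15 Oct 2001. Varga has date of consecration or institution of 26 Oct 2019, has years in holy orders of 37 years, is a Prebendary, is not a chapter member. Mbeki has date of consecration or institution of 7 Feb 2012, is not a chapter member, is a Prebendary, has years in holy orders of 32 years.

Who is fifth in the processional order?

Amari

By dignity: Ruiz and Nakamura (Canon); then Espinoza, Mbeki, Amari, Varga and Romero (Prebendary).
Ruiz and Nakamura both have date of consecration or institution 15 Oct 2001, so the next rule applies.
Among Ruiz and Nakamura, a member of the cathedral chapter before not a chapter member: Ruiz (a member of the cathedral chapter) before Nakamura (not a chapter member).
Among Espinoza, Mbeki, Amari, Varga and Romero, by date of consecration or institution (earlier first): Espinoza and Mbeki (7 Feb 2012) before Amari (17 Aug 2017) before Varga and Romero (26 Oct 2019).
Among Espinoza and Mbeki, a member of the cathedral chapter before not a chapter member: Espinoza (a member of the cathedral chapter) before Mbeki (not a chapter member).
Varga and Romero are each not a chapter member, so the next rule applies.
Among Varga and Romero, by years in holy orders (higher first): Varga (37 years) before Romero (3 years).
Order: Ruiz, Nakamura, Espinoza, Mbeki, Amari, Varga, Romero.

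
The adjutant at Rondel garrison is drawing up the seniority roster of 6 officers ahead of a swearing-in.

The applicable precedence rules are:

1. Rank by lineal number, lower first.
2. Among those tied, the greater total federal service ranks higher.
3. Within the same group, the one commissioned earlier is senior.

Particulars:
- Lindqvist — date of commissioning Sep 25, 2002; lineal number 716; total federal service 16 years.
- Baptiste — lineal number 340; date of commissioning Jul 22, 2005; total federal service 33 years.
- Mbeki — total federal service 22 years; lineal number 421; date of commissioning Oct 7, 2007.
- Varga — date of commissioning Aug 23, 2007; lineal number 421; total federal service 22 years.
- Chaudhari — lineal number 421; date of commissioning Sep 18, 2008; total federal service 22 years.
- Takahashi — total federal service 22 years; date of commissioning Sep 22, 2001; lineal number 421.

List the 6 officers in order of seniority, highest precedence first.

Baptiste, Takahashi, Varga, Mbeki, Chaudhari, Lindqvist

By lineal number (lower first): Baptiste (340); then Takahashi, Varga, Mbeki and Chaudhari (each 421); then Lindqvist (716).
Takahashi, Varga, Mbeki and Chaudhari all have total federal service 22 years, so the next rule applies.
Among Takahashi, Varga, Mbeki and Chaudhari, by date of commissioning (earlier first): Takahashi (Sep 22, 2001) before Varga (Aug 23, 2007) before Mbeki (Oct 7, 2007) before Chaudhari (Sep 18, 2008).
Full order: Baptiste, Takahashi, Varga, Mbeki, Chaudhari, Lindqvist.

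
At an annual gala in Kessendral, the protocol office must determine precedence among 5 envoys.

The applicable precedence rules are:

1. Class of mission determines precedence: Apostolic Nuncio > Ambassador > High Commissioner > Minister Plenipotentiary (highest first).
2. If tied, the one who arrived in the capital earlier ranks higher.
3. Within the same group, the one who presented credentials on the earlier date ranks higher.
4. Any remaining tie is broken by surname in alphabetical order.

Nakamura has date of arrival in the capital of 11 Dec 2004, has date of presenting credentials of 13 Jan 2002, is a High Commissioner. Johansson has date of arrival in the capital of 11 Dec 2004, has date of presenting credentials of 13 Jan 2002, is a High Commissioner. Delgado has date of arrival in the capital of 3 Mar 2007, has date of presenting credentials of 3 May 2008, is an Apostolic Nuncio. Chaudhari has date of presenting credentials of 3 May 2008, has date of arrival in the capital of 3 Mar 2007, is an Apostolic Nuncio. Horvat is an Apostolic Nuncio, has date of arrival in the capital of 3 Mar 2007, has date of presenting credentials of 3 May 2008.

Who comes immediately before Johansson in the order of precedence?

Horvat

By class of mission: Chaudhari, Delgado and Horvat (Apostolic Nuncio); then Johansson and Nakamura (High Commissioner).
Chaudhari, Delgado and Horvat all have date of arrival in the capital 3 Mar 2007, so the next rule applies.
Chaudhari, Delgado and Horvat all have date of presenting credentials 3 May 2008, so the next rule applies.
Among Chaudhari, Delgado and Horvat, alphabetically by surname: Chaudhari before Delgado before Horvat.
Johansson and Nakamura both have date of arrival in the capital 11 Dec 2004, so the next rule applies.
Johansson and Nakamura both have date of presenting credentials 13 Jan 2002, so the next rule applies.
Among Johansson and Nakamura, alphabetically by surname: Johansson before Nakamura.
Order: Chaudhari, Delgado, Horvat, Johansson, Nakamura.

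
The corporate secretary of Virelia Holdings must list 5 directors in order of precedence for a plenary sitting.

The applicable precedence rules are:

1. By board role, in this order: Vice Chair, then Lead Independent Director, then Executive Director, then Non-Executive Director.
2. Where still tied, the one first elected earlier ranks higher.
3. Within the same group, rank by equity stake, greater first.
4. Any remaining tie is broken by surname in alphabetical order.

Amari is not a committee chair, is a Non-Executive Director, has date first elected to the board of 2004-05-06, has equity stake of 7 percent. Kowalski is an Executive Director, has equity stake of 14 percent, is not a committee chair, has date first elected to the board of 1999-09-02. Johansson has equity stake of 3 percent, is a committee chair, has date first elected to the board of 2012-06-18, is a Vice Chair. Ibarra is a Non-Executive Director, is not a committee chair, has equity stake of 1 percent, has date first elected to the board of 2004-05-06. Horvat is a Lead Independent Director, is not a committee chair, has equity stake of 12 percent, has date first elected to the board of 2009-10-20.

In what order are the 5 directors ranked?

By board role: Johansson (Vice Chair); then Horvat (Lead Independent Director); then Kowalski (Executive Director); then Amari and Ibarra (Non-Executive Director).
Amari and Ibarra both have date first elected to the board 2004-05-06, so the next rule applies.
Among Amari and Ibarra, by equity stake (higher first): Amari (7 percent) before Ibarra (1 percent).
Full order: Johansson, Horvat, Kowalski, Amari, Ibarra.

Johansson, Horvat, Kowalski, Amari, Ibarra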